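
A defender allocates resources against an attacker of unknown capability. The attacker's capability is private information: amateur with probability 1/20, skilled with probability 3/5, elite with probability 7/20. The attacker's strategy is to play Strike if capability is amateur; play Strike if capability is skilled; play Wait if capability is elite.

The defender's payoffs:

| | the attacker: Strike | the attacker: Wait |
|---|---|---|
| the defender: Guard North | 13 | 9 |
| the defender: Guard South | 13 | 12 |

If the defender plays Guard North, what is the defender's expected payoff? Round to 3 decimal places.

E[Guard North] = 1/20·13 + 3/5·13 + 7/20·9 = 13/20 + 39/5 + 63/20 = 58/5

11.600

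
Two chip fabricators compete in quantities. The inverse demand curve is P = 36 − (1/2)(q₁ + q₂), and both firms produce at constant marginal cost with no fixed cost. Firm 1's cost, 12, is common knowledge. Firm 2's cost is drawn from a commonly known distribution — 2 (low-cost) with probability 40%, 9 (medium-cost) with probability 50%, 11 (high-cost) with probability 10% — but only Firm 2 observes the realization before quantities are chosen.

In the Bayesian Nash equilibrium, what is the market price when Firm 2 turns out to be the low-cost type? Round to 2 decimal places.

Type-c best response for Firm 2: q₂(c) = (36 − c) − q₁/2.
Firm 1 maximizes expected profit; its first-order condition is 36 − q₁ − (1/2)E[q₂] − 12 = 0.
Substituting E[q₂] and solving: E[c₂] = 6.4, so q₁ = (36 − 2·12 + 6.4)/(3/2) = 12.2667.
q₂(low-cost) = 27.8667, so P = 36 − (1/2)·(12.2667 + 27.8667) = 15.9333.

15.93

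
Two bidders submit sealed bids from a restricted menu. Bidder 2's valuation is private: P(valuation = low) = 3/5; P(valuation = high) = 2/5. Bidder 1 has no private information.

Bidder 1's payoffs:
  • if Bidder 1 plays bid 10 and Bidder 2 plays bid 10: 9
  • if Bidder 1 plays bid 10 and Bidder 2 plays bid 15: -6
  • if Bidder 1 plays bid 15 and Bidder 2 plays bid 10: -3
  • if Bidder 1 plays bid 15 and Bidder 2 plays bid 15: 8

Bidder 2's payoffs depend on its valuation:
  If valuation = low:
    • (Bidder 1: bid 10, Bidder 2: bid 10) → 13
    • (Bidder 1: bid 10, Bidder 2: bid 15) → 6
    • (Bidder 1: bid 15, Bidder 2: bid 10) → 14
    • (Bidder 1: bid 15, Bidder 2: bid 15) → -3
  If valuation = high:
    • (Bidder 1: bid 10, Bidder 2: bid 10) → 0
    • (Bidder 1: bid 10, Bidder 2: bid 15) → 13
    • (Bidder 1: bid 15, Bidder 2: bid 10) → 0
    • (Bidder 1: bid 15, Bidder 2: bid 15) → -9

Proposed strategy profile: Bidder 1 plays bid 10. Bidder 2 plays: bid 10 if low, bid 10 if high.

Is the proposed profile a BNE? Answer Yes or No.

No

Bidder 1 plays bid 10: E[bid 10] = 3/5·(9) + 2/5·(9) = 9; E[bid 15] = -3. Best-responding. ✓
Bidder 2 (valuation low), facing bid 10: bid 10 gives 13, bid 15 gives 6. Proposed bid 10 is best. ✓
Bidder 2 (valuation high), facing bid 10: bid 10 gives 0, bid 15 gives 13. Proposed bid 10 is not best — profitable deviation exists. ✗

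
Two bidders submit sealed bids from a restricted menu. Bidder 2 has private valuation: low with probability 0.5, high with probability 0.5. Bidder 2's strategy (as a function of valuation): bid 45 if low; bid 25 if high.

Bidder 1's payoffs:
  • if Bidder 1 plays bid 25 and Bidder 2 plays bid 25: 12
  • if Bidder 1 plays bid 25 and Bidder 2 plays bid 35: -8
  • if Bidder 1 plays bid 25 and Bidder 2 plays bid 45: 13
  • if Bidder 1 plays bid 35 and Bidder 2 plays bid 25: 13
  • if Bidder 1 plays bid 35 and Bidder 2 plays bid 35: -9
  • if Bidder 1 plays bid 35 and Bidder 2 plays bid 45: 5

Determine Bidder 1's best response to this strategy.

bid 25

Compute Bidder 1's expected payoff for each action, taking the expectation over Bidder 2's type.
E[bid 25] = 0.5·(13) + 0.5·(12) = 12.5
E[bid 35] = 0.5·(5) + 0.5·(13) = 9
Best response: bid 25 (12.5 is the largest).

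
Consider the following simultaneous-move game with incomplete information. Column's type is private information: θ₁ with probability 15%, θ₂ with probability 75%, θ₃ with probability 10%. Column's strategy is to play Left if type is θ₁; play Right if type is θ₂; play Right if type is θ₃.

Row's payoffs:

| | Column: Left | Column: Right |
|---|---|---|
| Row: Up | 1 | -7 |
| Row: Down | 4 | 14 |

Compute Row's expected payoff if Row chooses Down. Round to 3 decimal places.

Take the expectation over Column's type, weighting each type's action by its prior probability.
E[Down] = 0.15·4 + 0.75·14 + 0.1·14 = 0.6 + 10.5 + 1.4 = 12.5

12.500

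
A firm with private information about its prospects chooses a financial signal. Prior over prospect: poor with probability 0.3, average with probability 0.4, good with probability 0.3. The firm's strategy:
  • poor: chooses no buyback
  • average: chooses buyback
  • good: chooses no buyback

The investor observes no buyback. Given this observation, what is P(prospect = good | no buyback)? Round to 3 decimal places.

0.500

Apply Bayes' rule using the sender's strategy as the likelihood.
P(no buyback) = 0.3·1 + 0.4·0 + 0.3·1 = 0.6
P(good | no buyback) = (0.3·1) / 0.6 = 0.3 / 0.6 = 0.5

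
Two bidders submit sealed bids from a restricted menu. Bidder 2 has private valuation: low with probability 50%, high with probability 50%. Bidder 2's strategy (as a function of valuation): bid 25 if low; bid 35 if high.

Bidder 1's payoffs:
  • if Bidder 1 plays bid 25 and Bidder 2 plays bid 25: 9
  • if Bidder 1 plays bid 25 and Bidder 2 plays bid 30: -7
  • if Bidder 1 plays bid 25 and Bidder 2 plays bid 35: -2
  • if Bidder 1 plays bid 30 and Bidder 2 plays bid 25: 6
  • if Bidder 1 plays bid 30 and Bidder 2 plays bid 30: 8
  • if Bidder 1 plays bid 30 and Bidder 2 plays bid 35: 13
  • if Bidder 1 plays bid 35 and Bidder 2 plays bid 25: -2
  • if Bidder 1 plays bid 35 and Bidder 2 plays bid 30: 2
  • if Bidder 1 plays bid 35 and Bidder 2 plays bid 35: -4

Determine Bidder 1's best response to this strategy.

E[bid 25] = 0.5·(9) + 0.5·(-2) = 3.5
E[bid 30] = 0.5·(6) + 0.5·(13) = 9.5
E[bid 35] = 0.5·(-2) + 0.5·(-4) = -3
Best response: bid 30 (9.5 is the largest).

bid 30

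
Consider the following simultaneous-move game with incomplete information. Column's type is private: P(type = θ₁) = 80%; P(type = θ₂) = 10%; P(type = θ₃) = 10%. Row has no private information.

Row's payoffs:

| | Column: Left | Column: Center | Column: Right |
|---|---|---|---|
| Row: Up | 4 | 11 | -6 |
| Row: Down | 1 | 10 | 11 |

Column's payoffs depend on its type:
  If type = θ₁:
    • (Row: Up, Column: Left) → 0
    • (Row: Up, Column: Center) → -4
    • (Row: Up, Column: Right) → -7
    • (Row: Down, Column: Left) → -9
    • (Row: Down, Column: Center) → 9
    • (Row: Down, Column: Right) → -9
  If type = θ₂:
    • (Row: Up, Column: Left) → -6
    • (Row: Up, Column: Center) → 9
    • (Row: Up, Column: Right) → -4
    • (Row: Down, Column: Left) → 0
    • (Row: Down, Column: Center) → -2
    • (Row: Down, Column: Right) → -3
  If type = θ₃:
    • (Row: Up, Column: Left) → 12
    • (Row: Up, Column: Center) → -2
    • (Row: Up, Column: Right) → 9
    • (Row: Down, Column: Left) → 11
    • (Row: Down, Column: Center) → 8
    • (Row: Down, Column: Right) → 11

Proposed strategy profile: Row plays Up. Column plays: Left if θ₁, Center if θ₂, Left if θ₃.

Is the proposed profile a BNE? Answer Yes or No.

Yes

A profile is a BNE iff every type of every player is best-responding given beliefs about the other side.
Row plays Up: E[Up] = 0.8·(4) + 0.1·(11) + 0.1·(4) = 4.7; E[Down] = 1.9. Best-responding. ✓
Column (type θ₁), facing Up: Left gives 0, Center gives -4, Right gives -7. Proposed Left is best. ✓
Column (type θ₂), facing Up: Left gives -6, Center gives 9, Right gives -4. Proposed Center is best. ✓
Column (type θ₃), facing Up: Left gives 12, Center gives -2, Right gives 9. Proposed Left is best. ✓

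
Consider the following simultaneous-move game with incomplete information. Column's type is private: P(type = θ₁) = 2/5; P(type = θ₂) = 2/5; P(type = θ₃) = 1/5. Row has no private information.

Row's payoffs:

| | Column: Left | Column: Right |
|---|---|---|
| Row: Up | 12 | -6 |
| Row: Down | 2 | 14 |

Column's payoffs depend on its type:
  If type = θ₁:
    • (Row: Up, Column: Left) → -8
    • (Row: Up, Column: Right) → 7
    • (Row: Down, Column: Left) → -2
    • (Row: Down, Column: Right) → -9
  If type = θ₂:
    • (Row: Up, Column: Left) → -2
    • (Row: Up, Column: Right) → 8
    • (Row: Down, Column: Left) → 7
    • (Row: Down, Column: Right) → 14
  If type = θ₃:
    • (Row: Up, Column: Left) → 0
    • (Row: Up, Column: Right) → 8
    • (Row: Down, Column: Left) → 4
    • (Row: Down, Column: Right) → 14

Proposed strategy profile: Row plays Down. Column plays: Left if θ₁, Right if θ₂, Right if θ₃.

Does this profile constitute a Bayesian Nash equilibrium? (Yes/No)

Yes

Row plays Down: E[Down] = 2/5·(2) + 2/5·(14) + 1/5·(14) = 46/5; E[Up] = 6/5. Best-responding. ✓
Column (type θ₁), facing Down: Left gives -2, Right gives -9. Proposed Left is best. ✓
Column (type θ₂), facing Down: Left gives 7, Right gives 14. Proposed Right is best. ✓
Column (type θ₃), facing Down: Left gives 4, Right gives 14. Proposed Right is best. ✓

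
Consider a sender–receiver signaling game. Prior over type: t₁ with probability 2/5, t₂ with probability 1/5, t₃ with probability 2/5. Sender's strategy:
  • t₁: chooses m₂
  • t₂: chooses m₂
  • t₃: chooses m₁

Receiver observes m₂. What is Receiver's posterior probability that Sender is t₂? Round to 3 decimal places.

0.333

P(m₂) = (2/5)·1 + (1/5)·1 + (2/5)·0 = 3/5
P(t₂ | m₂) = ((1/5)·1) / (3/5) = (1/5) / (3/5) = 1/3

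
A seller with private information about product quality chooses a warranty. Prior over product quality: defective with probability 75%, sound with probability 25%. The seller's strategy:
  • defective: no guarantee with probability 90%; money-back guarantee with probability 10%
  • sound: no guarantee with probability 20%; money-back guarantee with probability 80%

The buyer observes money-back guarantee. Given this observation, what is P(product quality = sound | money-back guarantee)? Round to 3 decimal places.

P(money-back guarantee) = 0.75·0.1 + 0.25·0.8 = 0.275
P(sound | money-back guarantee) = (0.25·0.8) / 0.275 = 0.2 / 0.275 = 0.727273

0.727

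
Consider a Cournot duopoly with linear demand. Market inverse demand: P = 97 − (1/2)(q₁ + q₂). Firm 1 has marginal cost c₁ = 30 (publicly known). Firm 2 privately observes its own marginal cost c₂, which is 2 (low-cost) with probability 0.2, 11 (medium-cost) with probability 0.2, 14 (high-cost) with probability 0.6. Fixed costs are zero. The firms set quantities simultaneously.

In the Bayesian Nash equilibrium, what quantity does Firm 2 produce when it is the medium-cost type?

Each type of Firm 2 best-responds to q₁; Firm 1 best-responds to the expected q₂ over Firm 2's types.
Firm 2 with cost c maximizes (97 − (1/2)(q₁+q₂) − c)·q₂, giving q₂(c) = (97 − c − (1/2)q₁).
E[c₂] = 0.2·2 + 0.2·11 + 0.6·14 = 11
Firm 1's FOC against E[q₂] yields q₁ = (97 − 2·30 + E[c₂])/(3/2) = (97 − 60 + 11)/(3/2) = 32.
q₂(medium-cost) = (97 − 11 − (1/2)·32) = 70.

70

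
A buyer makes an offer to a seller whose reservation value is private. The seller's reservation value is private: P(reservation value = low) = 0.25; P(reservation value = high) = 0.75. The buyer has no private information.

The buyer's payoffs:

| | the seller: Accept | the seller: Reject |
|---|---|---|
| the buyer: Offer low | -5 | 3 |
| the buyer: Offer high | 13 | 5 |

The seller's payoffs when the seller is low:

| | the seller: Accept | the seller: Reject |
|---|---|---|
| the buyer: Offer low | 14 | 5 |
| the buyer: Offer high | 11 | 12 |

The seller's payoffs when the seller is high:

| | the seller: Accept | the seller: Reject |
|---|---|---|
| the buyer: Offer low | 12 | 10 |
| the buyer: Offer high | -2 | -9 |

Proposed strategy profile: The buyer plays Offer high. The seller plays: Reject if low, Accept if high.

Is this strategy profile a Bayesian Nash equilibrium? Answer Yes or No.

Yes

The buyer plays Offer high: E[Offer high] = 0.25·(5) + 0.75·(13) = 11; E[Offer low] = -3. Best-responding. ✓
The seller (reservation value low), facing Offer high: Accept gives 11, Reject gives 12. Proposed Reject is best. ✓
The seller (reservation value high), facing Offer high: Accept gives -2, Reject gives -9. Proposed Accept is best. ✓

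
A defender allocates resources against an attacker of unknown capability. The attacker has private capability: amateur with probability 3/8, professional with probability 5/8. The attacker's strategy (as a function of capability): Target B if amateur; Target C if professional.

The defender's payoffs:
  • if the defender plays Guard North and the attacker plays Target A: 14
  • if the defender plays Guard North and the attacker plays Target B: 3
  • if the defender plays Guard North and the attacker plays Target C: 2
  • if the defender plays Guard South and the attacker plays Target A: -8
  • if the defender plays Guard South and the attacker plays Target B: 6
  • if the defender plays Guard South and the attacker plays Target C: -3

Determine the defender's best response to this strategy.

Guard North

Compute the defender's expected payoff for each action, taking the expectation over the attacker's type.
E[Guard North] = 3/8·(3) + 5/8·(2) = 19/8
E[Guard South] = 3/8·(6) + 5/8·(-3) = 3/8
Best response: Guard North (19/8 is the largest).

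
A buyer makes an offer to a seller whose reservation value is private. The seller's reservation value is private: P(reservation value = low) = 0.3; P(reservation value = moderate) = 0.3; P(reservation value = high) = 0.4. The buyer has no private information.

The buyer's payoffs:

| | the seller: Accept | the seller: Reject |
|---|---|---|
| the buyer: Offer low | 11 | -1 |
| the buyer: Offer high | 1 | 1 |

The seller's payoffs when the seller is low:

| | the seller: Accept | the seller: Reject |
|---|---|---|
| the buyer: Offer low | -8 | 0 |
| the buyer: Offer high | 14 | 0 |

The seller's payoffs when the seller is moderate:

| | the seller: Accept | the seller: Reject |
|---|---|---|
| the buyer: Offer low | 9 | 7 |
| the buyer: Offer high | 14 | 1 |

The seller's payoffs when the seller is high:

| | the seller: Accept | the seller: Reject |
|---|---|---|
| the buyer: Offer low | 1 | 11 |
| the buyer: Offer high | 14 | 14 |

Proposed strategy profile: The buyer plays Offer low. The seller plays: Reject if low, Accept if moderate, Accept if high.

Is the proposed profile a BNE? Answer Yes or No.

No

The buyer plays Offer low: E[Offer low] = 0.3·(-1) + 0.3·(11) + 0.4·(11) = 7.4; E[Offer high] = 1. Best-responding. ✓
The seller (reservation value low), facing Offer low: Accept gives -8, Reject gives 0. Proposed Reject is best. ✓
The seller (reservation value moderate), facing Offer low: Accept gives 9, Reject gives 7. Proposed Accept is best. ✓
The seller (reservation value high), facing Offer low: Accept gives 1, Reject gives 11. Proposed Accept is not best — profitable deviation exists. ✗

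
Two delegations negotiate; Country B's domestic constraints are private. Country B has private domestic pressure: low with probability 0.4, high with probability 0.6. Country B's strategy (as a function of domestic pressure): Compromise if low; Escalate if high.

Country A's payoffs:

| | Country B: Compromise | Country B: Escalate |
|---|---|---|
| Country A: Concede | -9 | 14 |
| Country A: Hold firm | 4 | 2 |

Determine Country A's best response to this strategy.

E[Concede] = 0.4·(-9) + 0.6·(14) = 4.8
E[Hold firm] = 0.4·(4) + 0.6·(2) = 2.8
Best response: Concede (4.8 is the largest).

Concede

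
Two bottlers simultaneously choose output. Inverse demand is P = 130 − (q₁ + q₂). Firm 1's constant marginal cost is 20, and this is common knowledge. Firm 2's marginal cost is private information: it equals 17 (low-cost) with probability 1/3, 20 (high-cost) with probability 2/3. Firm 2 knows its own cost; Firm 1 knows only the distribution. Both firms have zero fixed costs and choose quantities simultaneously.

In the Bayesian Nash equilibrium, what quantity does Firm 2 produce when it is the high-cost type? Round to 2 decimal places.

Type-c best response for Firm 2: q₂(c) = (130 − c)/2 − q₁/2.
Firm 1 maximizes expected profit; its first-order condition is 130 − 2q₁ − E[q₂] − 20 = 0.
Substituting E[q₂] and solving: E[c₂] = 19, so q₁ = (130 − 2·20 + 19)/3 = 36.3333.
q₂(high-cost) = (130 − 20 − 36.3333)/2 = 36.8333.

36.83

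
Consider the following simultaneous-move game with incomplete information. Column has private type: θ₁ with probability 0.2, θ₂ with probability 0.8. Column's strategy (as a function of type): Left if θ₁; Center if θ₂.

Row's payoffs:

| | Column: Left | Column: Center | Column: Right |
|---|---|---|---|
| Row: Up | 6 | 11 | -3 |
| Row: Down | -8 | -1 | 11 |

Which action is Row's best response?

E[Up] = 0.2·(6) + 0.8·(11) = 10
E[Down] = 0.2·(-8) + 0.8·(-1) = -2.4
Best response: Up (10 is the largest).

Up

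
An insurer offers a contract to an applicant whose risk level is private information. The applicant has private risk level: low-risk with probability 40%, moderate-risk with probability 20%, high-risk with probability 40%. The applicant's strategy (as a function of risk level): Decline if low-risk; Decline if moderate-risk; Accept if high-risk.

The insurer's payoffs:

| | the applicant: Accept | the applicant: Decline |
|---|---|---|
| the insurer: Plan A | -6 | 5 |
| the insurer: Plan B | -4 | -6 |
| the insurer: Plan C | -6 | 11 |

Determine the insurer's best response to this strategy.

Plan C

E[Plan A] = 0.4·(5) + 0.2·(5) + 0.4·(-6) = 0.6
E[Plan B] = 0.4·(-6) + 0.2·(-6) + 0.4·(-4) = -5.2
E[Plan C] = 0.4·(11) + 0.2·(11) + 0.4·(-6) = 4.2
Best response: Plan C (4.2 is the largest).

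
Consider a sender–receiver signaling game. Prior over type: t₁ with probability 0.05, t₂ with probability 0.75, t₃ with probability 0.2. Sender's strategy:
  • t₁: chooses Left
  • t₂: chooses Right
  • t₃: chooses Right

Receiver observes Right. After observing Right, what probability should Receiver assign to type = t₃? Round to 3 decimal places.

Apply Bayes' rule using the sender's strategy as the likelihood.
P(Right) = 0.05·0 + 0.75·1 + 0.2·1 = 0.95
P(t₃ | Right) = (0.2·1) / 0.95 = 0.2 / 0.95 = 0.210526

0.211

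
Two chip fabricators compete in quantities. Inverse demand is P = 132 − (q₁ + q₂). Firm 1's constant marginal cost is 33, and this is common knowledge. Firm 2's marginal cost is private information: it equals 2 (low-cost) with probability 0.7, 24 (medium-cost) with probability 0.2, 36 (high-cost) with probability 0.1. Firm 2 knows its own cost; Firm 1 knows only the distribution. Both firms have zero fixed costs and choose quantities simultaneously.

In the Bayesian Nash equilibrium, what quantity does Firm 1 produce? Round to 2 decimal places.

25.27

Firm 2 with cost c maximizes (132 − (q₁+q₂) − c)·q₂, giving q₂(c) = (132 − c − q₁)/2.
E[c₂] = 0.7·2 + 0.2·24 + 0.1·36 = 9.8
Firm 1's FOC against E[q₂] yields q₁ = (132 − 2·33 + E[c₂])/3 = (132 − 66 + 9.8)/3 = 25.2667.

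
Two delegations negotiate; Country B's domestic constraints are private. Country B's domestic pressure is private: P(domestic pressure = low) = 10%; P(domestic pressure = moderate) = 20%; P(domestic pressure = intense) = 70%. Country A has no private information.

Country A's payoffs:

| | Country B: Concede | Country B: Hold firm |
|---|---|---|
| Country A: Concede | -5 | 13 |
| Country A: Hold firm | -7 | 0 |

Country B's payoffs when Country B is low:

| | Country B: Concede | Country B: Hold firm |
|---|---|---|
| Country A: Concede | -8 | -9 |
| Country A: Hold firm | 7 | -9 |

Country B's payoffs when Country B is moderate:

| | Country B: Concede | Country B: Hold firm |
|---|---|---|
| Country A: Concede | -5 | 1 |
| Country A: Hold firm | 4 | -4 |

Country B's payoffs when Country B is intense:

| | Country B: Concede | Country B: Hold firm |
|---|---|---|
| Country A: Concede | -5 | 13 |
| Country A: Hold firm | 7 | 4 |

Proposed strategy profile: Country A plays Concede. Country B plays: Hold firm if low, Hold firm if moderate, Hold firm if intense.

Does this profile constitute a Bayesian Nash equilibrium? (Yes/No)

No

Country A plays Concede: E[Concede] = 0.1·(13) + 0.2·(13) + 0.7·(13) = 13; E[Hold firm] = 0. Best-responding. ✓
Country B (domestic pressure low), facing Concede: Concede gives -8, Hold firm gives -9. Proposed Hold firm is not best — profitable deviation exists. ✗
Country B (domestic pressure moderate), facing Concede: Concede gives -5, Hold firm gives 1. Proposed Hold firm is best. ✓
Country B (domestic pressure intense), facing Concede: Concede gives -5, Hold firm gives 13. Proposed Hold firm is best. ✓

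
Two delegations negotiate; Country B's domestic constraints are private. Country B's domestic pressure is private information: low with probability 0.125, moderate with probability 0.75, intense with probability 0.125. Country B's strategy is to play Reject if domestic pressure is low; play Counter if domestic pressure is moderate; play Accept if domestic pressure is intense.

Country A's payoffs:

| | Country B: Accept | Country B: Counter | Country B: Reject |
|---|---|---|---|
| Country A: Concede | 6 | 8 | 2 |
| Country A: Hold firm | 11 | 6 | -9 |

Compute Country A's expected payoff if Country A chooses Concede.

7

E[Concede] = 0.125·2 + 0.75·8 + 0.125·6 = 0.25 + 6 + 0.75 = 7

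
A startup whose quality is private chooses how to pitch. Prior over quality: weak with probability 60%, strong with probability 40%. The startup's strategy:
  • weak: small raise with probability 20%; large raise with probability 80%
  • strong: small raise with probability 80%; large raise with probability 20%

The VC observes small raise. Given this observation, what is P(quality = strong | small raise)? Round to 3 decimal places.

P(small raise) = 0.6·0.2 + 0.4·0.8 = 0.44
P(strong | small raise) = (0.4·0.8) / 0.44 = 0.32 / 0.44 = 0.727273

0.727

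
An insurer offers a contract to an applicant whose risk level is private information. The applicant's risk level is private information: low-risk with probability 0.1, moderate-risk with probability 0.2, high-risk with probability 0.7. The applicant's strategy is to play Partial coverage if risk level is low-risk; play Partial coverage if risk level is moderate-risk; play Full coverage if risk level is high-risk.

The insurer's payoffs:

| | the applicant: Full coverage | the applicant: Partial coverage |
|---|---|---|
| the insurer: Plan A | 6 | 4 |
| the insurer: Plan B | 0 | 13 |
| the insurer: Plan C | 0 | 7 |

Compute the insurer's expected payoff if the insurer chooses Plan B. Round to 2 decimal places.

3.90

E[Plan B] = 0.1·13 + 0.2·13 + 0.7·0 = 1.3 + 2.6 + 0 = 3.9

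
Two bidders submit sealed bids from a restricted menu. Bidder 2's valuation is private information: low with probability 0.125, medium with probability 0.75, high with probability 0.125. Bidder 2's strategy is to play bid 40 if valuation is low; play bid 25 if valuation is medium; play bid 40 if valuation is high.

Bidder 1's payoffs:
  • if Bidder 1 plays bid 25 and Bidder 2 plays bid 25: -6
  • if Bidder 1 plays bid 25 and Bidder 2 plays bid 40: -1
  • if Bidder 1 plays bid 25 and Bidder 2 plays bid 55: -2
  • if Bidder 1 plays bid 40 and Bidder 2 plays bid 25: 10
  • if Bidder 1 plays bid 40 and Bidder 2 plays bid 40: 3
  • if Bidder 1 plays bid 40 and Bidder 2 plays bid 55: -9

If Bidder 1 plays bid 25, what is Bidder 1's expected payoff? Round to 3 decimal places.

E[bid 25] = 0.125·(-1) + 0.75·(-6) + 0.125·(-1) = (-0.125) + (-4.5) + (-0.125) = -4.75

-4.750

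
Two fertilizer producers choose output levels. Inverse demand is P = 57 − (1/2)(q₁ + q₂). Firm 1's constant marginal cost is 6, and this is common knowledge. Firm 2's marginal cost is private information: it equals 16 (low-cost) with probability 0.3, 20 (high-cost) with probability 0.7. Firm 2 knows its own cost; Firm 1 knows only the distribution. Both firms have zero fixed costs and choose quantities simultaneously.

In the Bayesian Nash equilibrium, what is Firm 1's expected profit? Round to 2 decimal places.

904.54

Each type of Firm 2 best-responds to q₁; Firm 1 best-responds to the expected q₂ over Firm 2's types.
Firm 2 with cost c maximizes (57 − (1/2)(q₁+q₂) − c)·q₂, giving q₂(c) = (57 − c − (1/2)q₁).
E[c₂] = 0.3·16 + 0.7·20 = 18.8
Firm 1's FOC against E[q₂] yields q₁ = (57 − 2·6 + E[c₂])/(3/2) = (57 − 12 + 18.8)/(3/2) = 42.5333.
E[P] = 57 − (1/2)·(q₁ + E[q₂]) = 27.2667; Firm 1's expected profit = (E[P] − 6)·q₁ = (27.2667 − 6)·42.5333 = 904.542.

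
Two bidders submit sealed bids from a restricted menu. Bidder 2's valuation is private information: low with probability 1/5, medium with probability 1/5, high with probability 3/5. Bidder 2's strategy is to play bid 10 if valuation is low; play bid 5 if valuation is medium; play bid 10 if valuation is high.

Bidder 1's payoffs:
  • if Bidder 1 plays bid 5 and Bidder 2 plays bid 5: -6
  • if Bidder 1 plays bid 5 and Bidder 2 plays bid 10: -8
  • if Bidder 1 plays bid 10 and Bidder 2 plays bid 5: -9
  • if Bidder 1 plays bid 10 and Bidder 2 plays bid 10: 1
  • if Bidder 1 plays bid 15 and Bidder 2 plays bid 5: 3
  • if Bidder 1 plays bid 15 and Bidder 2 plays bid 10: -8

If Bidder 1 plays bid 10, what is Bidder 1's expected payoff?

E[bid 10] = 1/5·1 + 1/5·(-9) + 3/5·1 = 1/5 + (-9/5) + 3/5 = -1

-1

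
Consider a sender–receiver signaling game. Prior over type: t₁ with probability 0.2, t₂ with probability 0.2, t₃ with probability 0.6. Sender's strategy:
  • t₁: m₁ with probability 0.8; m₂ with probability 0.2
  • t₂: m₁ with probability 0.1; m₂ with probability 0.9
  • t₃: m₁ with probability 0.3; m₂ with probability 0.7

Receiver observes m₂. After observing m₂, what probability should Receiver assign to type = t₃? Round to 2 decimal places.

0.66

P(m₂) = 0.2·0.2 + 0.2·0.9 + 0.6·0.7 = 0.64
P(t₃ | m₂) = (0.6·0.7) / 0.64 = 0.42 / 0.64 = 0.65625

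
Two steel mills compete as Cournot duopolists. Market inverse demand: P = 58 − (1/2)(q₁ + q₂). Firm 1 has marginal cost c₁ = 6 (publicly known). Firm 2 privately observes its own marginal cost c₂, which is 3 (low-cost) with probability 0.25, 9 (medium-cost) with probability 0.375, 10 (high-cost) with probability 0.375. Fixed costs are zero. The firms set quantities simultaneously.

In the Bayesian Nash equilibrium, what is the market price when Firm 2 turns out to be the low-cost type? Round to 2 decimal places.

Firm 2 with cost c maximizes (58 − (1/2)(q₁+q₂) − c)·q₂, giving q₂(c) = (58 − c − (1/2)q₁).
E[c₂] = 0.25·3 + 0.375·9 + 0.375·10 = 7.875
Firm 1's FOC against E[q₂] yields q₁ = (58 − 2·6 + E[c₂])/(3/2) = (58 − 12 + 7.875)/(3/2) = 35.9167.
q₂(low-cost) = 37.0417, so P = 58 − (1/2)·(35.9167 + 37.0417) = 21.5208.

21.52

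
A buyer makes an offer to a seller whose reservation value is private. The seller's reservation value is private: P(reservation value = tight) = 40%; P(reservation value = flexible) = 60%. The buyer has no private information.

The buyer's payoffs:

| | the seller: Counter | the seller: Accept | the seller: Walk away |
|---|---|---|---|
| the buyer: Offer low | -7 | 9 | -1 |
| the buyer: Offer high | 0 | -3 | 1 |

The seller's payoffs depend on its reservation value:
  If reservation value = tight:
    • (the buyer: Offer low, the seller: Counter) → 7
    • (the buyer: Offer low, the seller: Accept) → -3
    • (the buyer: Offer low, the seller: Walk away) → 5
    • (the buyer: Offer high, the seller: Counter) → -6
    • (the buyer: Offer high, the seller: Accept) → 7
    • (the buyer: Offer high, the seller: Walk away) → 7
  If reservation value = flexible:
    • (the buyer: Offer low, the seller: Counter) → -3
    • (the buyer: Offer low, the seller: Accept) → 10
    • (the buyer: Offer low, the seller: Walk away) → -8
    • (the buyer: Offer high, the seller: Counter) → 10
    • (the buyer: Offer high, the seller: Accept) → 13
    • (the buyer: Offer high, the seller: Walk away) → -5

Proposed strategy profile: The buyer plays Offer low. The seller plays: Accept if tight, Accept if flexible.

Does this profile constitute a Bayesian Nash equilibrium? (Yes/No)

No

The buyer plays Offer low: E[Offer low] = 0.4·(9) + 0.6·(9) = 9; E[Offer high] = -3. Best-responding. ✓
The seller (reservation value tight), facing Offer low: Counter gives 7, Accept gives -3, Walk away gives 5. Proposed Accept is not best — profitable deviation exists. ✗
The seller (reservation value flexible), facing Offer low: Counter gives -3, Accept gives 10, Walk away gives -8. Proposed Accept is best. ✓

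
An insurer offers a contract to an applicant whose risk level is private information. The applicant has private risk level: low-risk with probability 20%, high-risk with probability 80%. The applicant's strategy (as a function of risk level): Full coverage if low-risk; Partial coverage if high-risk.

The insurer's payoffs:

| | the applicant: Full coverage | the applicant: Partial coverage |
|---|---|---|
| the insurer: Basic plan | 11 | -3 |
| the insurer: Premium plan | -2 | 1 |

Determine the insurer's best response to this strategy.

E[Basic plan] = 0.2·(11) + 0.8·(-3) = -0.2
E[Premium plan] = 0.2·(-2) + 0.8·(1) = 0.4
Best response: Premium plan (0.4 is the largest).

Premium plan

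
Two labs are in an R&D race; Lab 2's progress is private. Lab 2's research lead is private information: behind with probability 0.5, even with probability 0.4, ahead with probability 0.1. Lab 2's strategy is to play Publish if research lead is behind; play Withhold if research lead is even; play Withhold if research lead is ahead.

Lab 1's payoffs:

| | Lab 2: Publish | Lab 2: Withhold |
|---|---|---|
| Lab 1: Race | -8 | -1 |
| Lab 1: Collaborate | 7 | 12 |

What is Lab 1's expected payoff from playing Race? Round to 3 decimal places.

-4.500

E[Race] = 0.5·(-8) + 0.4·(-1) + 0.1·(-1) = (-4) + (-0.4) + (-0.1) = -4.5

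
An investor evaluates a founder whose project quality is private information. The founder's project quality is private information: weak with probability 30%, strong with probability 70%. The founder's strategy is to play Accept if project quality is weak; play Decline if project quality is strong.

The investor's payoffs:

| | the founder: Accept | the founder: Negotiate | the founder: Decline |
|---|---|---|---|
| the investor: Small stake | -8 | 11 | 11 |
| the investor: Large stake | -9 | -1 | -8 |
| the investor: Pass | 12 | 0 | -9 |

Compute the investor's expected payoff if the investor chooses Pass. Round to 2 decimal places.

E[Pass] = 0.3·12 + 0.7·(-9) = 3.6 + (-6.3) = -2.7

-2.70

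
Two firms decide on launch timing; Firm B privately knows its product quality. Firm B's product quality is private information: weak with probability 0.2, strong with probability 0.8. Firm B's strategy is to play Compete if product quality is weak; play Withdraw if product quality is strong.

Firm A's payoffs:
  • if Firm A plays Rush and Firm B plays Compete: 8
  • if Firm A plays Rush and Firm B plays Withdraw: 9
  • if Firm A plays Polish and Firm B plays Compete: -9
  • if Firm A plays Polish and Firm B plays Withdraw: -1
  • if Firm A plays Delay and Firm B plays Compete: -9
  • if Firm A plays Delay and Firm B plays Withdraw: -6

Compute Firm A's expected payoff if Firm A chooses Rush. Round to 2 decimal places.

8.80

E[Rush] = 0.2·8 + 0.8·9 = 1.6 + 7.2 = 8.8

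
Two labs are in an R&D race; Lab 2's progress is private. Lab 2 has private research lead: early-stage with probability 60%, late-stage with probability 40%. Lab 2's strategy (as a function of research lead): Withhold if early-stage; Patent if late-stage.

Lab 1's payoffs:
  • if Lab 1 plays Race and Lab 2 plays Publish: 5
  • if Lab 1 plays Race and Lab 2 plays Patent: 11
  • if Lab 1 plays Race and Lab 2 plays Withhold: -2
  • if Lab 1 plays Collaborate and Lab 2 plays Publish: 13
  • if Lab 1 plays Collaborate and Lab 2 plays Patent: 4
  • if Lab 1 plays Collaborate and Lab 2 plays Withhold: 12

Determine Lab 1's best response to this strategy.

E[Race] = 0.6·(-2) + 0.4·(11) = 3.2
E[Collaborate] = 0.6·(12) + 0.4·(4) = 8.8
Best response: Collaborate (8.8 is the largest).

Collaborate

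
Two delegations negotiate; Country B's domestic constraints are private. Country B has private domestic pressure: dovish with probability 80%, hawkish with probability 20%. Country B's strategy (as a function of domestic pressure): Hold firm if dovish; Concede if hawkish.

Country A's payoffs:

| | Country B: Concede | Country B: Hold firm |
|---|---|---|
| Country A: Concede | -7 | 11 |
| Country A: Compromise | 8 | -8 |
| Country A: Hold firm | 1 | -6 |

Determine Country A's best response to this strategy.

E[Concede] = 0.8·(11) + 0.2·(-7) = 7.4
E[Compromise] = 0.8·(-8) + 0.2·(8) = -4.8
E[Hold firm] = 0.8·(-6) + 0.2·(1) = -4.6
Best response: Concede (7.4 is the largest).

Concede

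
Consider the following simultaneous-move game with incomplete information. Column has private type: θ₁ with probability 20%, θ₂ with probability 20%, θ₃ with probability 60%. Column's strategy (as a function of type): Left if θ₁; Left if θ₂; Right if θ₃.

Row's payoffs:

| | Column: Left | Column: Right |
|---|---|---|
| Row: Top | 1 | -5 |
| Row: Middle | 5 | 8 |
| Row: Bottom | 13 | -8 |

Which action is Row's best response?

E[Top] = 0.2·(1) + 0.2·(1) + 0.6·(-5) = -2.6
E[Middle] = 0.2·(5) + 0.2·(5) + 0.6·(8) = 6.8
E[Bottom] = 0.2·(13) + 0.2·(13) + 0.6·(-8) = 0.4
Best response: Middle (6.8 is the largest).

Middle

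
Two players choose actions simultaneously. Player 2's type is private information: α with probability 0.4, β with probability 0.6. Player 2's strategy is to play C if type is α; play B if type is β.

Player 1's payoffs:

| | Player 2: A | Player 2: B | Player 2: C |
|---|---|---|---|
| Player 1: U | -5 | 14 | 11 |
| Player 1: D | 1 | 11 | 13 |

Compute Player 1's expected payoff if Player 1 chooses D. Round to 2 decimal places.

Take the expectation over Player 2's type, weighting each type's action by its prior probability.
E[D] = 0.4·13 + 0.6·11 = 5.2 + 6.6 = 11.8

11.80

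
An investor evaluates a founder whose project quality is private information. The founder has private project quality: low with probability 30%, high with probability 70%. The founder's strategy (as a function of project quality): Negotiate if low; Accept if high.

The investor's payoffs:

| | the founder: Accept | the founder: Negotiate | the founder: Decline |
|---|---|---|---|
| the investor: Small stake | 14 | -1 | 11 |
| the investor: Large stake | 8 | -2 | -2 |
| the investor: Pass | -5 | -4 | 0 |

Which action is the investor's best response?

Compute the investor's expected payoff for each action, taking the expectation over the founder's type.
E[Small stake] = 0.3·(-1) + 0.7·(14) = 9.5
E[Large stake] = 0.3·(-2) + 0.7·(8) = 5
E[Pass] = 0.3·(-4) + 0.7·(-5) = -4.7
Best response: Small stake (9.5 is the largest).

Small stake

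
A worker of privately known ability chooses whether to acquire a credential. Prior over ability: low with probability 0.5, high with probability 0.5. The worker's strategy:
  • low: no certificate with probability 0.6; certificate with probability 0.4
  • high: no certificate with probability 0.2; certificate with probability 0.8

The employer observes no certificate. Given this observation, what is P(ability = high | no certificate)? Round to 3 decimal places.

P(no certificate) = 0.5·0.6 + 0.5·0.2 = 0.4
P(high | no certificate) = (0.5·0.2) / 0.4 = 0.1 / 0.4 = 0.25

0.250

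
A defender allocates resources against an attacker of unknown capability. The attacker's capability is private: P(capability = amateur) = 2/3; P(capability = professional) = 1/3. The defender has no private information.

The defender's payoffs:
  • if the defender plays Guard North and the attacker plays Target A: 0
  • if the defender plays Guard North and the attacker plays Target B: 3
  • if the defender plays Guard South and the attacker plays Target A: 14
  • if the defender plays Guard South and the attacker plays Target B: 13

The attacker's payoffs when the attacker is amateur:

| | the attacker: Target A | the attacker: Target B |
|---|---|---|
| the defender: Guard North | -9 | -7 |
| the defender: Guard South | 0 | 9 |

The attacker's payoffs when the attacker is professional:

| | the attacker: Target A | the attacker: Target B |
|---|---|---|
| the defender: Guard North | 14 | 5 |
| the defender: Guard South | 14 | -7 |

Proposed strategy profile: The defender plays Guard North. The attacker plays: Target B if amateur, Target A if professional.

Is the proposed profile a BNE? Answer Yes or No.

A profile is a BNE iff every type of every player is best-responding given beliefs about the other side.
The defender plays Guard North: E[Guard North] = 2/3·(3) + 1/3·(0) = 2; E[Guard South] = 40/3. Not best-responding. ✗
The attacker (capability amateur), facing Guard North: Target A gives -9, Target B gives -7. Proposed Target B is best. ✓
The attacker (capability professional), facing Guard North: Target A gives 14, Target B gives 5. Proposed Target A is best. ✓

No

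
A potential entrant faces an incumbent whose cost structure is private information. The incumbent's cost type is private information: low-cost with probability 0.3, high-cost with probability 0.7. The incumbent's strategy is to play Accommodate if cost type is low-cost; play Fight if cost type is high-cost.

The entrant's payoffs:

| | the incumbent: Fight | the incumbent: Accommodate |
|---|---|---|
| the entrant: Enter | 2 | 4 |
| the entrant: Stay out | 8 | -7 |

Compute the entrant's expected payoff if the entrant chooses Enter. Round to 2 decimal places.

Take the expectation over the incumbent's cost type, weighting each type's action by its prior probability.
E[Enter] = 0.3·4 + 0.7·2 = 1.2 + 1.4 = 2.6

2.60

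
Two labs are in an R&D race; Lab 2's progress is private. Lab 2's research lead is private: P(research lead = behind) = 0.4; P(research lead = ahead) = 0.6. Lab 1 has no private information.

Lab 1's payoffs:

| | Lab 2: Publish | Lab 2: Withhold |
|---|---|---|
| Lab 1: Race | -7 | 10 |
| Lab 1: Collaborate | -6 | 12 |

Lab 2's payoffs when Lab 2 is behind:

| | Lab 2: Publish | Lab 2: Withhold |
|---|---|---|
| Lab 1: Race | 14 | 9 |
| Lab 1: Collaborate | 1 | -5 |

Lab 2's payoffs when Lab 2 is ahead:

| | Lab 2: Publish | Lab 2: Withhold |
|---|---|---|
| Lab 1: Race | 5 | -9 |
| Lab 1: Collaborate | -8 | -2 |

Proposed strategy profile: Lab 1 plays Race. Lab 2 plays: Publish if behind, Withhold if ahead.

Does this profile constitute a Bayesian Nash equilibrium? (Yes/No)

Lab 1 plays Race: E[Race] = 0.4·(-7) + 0.6·(10) = 3.2; E[Collaborate] = 4.8. Not best-responding. ✗
Lab 2 (research lead behind), facing Race: Publish gives 14, Withhold gives 9. Proposed Publish is best. ✓
Lab 2 (research lead ahead), facing Race: Publish gives 5, Withhold gives -9. Proposed Withhold is not best — profitable deviation exists. ✗

No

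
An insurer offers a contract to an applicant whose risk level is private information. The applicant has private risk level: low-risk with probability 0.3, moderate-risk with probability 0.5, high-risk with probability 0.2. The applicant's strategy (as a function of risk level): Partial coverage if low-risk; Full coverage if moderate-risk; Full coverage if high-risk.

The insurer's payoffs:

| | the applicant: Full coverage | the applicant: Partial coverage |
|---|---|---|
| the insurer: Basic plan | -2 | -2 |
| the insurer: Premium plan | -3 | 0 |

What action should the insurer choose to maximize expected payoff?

Basic plan

E[Basic plan] = 0.3·(-2) + 0.5·(-2) + 0.2·(-2) = -2
E[Premium plan] = 0.3·(0) + 0.5·(-3) + 0.2·(-3) = -2.1
Best response: Basic plan (-2 is the largest).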